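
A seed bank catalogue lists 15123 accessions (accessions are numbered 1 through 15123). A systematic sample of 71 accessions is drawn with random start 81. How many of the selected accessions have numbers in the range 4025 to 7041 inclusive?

k = 15123/71 = 213
First selection ≥ 4025: 81 + ⌈(4025−81)/213⌉·213 = 81 + 19×213 = 4128
Last selection ≤ 7041: 81 + ⌊(7041−81)/213⌋·213 = 81 + 32×213 = 6897
Count = 32 − 19 + 1 = 14

14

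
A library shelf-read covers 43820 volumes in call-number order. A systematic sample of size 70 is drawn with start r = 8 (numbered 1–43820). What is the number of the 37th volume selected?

k = 43820/70 = 626
37th selection = r + (37−1)·k = 8 + 36×626 = 8 + 22536 = 22544

22544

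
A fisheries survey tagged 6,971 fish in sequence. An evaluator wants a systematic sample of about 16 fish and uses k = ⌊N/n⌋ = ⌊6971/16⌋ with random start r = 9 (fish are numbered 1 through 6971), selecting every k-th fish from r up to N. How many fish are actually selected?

k = ⌊6971/16⌋ = 435
Achieved size = ⌊(6971 − 9)/435⌋ + 1 = ⌊6962/435⌋ + 1 = 16 + 1 = 17
(last selection: 9 + 16×435 = 6969 ≤ 6971; next would be 7404 > 6971)

17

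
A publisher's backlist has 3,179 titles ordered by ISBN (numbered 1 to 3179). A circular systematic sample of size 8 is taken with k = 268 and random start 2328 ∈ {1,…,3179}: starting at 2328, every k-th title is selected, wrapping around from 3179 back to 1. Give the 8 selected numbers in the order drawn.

2328, 2596, 2864, 3132, 221, 489, 757, 1025

Selection 1: 2328
Selection 2: 2328 + 268 = 2596
Selection 3: 2596 + 268 = 2864
Selection 4: 2864 + 268 = 3132
Selection 5: 3132 + 268 = 3400 → 3400 − 3179 = 221
Selection 6: 221 + 268 = 489
Selection 7: 489 + 268 = 757
Selection 8: 757 + 268 = 1025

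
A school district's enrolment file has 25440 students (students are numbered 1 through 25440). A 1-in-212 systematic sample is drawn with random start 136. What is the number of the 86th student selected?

k = 212
86th selection = r + (86−1)·k = 136 + 85×212 = 136 + 18020 = 18156

18156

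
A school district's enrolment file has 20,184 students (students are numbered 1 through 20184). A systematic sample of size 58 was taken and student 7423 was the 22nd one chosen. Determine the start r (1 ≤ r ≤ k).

k = 20184/58 = 348
r = 7423 − (22−1)×348 = 7423 − 7308 = 115

115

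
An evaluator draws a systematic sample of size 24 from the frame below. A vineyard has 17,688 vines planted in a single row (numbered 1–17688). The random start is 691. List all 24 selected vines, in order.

k = N/n = 17688/24 = 737
vine 1: 691
vine 2: 691 + 737 = 1428
vine 3: 1428 + 737 = 2165
vine 4: 2165 + 737 = 2902
vine 5: 2902 + 737 = 3639
vine 6: 3639 + 737 = 4376
vine 7: 4376 + 737 = 5113
vine 8: 5113 + 737 = 5850
vine 9: 5850 + 737 = 6587
vine 10: 6587 + 737 = 7324
vine 11: 7324 + 737 = 8061
vine 12: 8061 + 737 = 8798
vine 13: 8798 + 737 = 9535
vine 14: 9535 + 737 = 10272
vine 15: 10272 + 737 = 11009
vine 16: 11009 + 737 = 11746
vine 17: 11746 + 737 = 12483
vine 18: 12483 + 737 = 13220
vine 19: 13220 + 737 = 13957
vine 20: 13957 + 737 = 14694
vine 21: 14694 + 737 = 15431
vine 22: 15431 + 737 = 16168
vine 23: 16168 + 737 = 16905
vine 24: 16905 + 737 = 17642

691, 1428, 2165, 2902, 3639, 4376, 5113, 5850, 6587, 7324, 8061, 8798, 9535, 10272, 11009, 11746, 12483, 13220, 13957, 14694, 15431, 16168, 16905, 17642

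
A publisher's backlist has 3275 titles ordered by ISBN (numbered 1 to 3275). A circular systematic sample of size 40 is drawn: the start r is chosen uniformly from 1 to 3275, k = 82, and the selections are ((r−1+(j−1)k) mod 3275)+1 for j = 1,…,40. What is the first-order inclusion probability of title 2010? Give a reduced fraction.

For each position j, as r ranges over 1…3275 the j-th selection hits every title exactly once, so title 2010 is selected for exactly 40 of the 3275 starts.
Inclusion probability = 40/3275 = 8/655.

8/655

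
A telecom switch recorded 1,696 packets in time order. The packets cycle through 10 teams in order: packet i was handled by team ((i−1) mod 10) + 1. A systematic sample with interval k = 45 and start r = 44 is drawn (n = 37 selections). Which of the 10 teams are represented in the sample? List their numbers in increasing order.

Consecutive selections differ by k = 45, so their team numbers differ by 45 mod 10 = 5.
gcd(45, 10) = 5, so the sample visits 10/5 = 2 distinct residues mod 10.
Start 44 is team 4; the teams hit are 4, 9.

4, 9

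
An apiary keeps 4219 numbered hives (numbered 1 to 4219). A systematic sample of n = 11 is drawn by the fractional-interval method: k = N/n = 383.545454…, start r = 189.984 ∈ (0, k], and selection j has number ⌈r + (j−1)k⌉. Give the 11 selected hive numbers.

j=1: r + 0k = 189.984 → ⌈·⌉ = 190
j=2: r + 1k = 573.529454… → ⌈·⌉ = 574
j=3: r + 2k = 957.074909… → ⌈·⌉ = 958
j=4: r + 3k = 1340.620363… → ⌈·⌉ = 1341
j=5: r + 4k = 1724.165818… → ⌈·⌉ = 1725
j=6: r + 5k = 2107.711272… → ⌈·⌉ = 2108
j=7: r + 6k = 2491.256727… → ⌈·⌉ = 2492
j=8: r + 7k = 2874.802181… → ⌈·⌉ = 2875
j=9: r + 8k = 3258.347636… → ⌈·⌉ = 3259
j=10: r + 9k = 3641.893090… → ⌈·⌉ = 3642
j=11: r + 10k = 4025.438545… → ⌈·⌉ = 4026

190, 574, 958, 1341, 1725, 2108, 2492, 2875, 3259, 3642, 4026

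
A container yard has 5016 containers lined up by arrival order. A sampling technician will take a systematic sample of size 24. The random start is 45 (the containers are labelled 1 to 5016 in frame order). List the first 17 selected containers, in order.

45, 254, 463, 672, 881, 1090, 1299, 1508, 1717, 1926, 2135, 2344, 2553, 2762, 2971, 3180, 3389

k = N/n = 5016/24 = 209
container 1: 45
container 2: 45 + 209 = 254
container 3: 254 + 209 = 463
container 4: 463 + 209 = 672
container 5: 672 + 209 = 881
container 6: 881 + 209 = 1090
container 7: 1090 + 209 = 1299
container 8: 1299 + 209 = 1508
container 9: 1508 + 209 = 1717
container 10: 1717 + 209 = 1926
container 11: 1926 + 209 = 2135
container 12: 2135 + 209 = 2344
container 13: 2344 + 209 = 2553
container 14: 2553 + 209 = 2762
container 15: 2762 + 209 = 2971
container 16: 2971 + 209 = 3180
container 17: 3180 + 209 = 3389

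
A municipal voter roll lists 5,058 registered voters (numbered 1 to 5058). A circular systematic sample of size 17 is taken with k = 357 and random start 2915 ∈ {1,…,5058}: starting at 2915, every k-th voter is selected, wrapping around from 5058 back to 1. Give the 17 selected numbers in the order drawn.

Selection 1: 2915
Selection 2: 2915 + 357 = 3272
Selection 3: 3272 + 357 = 3629
Selection 4: 3629 + 357 = 3986
Selection 5: 3986 + 357 = 4343
Selection 6: 4343 + 357 = 4700
Selection 7: 4700 + 357 = 5057
Selection 8: 5057 + 357 = 5414 → 5414 − 5058 = 356
Selection 9: 356 + 357 = 713
Selection 10: 713 + 357 = 1070
Selection 11: 1070 + 357 = 1427
Selection 12: 1427 + 357 = 1784
Selection 13: 1784 + 357 = 2141
Selection 14: 2141 + 357 = 2498
Selection 15: 2498 + 357 = 2855
Selection 16: 2855 + 357 = 3212
Selection 17: 3212 + 357 = 3569

2915, 3272, 3629, 3986, 4343, 4700, 5057, 356, 713, 1070, 1427, 1784, 2141, 2498, 2855, 3212, 3569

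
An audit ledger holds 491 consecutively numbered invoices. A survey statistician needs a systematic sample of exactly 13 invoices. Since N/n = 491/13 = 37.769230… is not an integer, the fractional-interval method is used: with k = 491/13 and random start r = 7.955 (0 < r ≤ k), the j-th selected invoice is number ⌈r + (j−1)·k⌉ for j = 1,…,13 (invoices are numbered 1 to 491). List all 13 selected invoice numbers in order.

j=1: r + 0k = 7.955 → ⌈·⌉ = 8
j=2: r + 1k = 45.724230… → ⌈·⌉ = 46
j=3: r + 2k = 83.493461… → ⌈·⌉ = 84
j=4: r + 3k = 121.262692… → ⌈·⌉ = 122
j=5: r + 4k = 159.031923… → ⌈·⌉ = 160
j=6: r + 5k = 196.801153… → ⌈·⌉ = 197
j=7: r + 6k = 234.570384… → ⌈·⌉ = 235
j=8: r + 7k = 272.339615… → ⌈·⌉ = 273
j=9: r + 8k = 310.108846… → ⌈·⌉ = 311
j=10: r + 9k = 347.878076… → ⌈·⌉ = 348
j=11: r + 10k = 385.647307… → ⌈·⌉ = 386
j=12: r + 11k = 423.416538… → ⌈·⌉ = 424
j=13: r + 12k = 461.185769… → ⌈·⌉ = 462

8, 46, 84, 122, 160, 197, 235, 273, 311, 348, 386, 424, 462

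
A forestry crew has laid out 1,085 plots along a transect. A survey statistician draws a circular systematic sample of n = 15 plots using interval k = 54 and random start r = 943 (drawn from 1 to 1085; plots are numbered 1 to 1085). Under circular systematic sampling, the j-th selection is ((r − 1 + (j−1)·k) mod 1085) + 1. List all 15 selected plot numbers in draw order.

943, 997, 1051, 20, 74, 128, 182, 236, 290, 344, 398, 452, 506, 560, 614

Selection 1: 943
Selection 2: 943 + 54 = 997
Selection 3: 997 + 54 = 1051
Selection 4: 1051 + 54 = 1105 → 1105 − 1085 = 20
Selection 5: 20 + 54 = 74
Selection 6: 74 + 54 = 128
Selection 7: 128 + 54 = 182
Selection 8: 182 + 54 = 236
Selection 9: 236 + 54 = 290
Selection 10: 290 + 54 = 344
Selection 11: 344 + 54 = 398
Selection 12: 398 + 54 = 452
Selection 13: 452 + 54 = 506
Selection 14: 506 + 54 = 560
Selection 15: 560 + 54 = 614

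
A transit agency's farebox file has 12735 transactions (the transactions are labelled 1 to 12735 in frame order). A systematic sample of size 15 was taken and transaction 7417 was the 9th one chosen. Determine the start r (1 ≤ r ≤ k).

625

k = 12735/15 = 849
r = 7417 − (9−1)×849 = 7417 − 6792 = 625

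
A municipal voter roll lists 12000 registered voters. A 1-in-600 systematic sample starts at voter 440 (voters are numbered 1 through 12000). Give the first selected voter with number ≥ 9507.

k = 600
Steps past start: ⌈(9507 − 440)/600⌉ = ⌈9067/600⌉ = 16
Selected voter: 440 + 16×600 = 10040

10040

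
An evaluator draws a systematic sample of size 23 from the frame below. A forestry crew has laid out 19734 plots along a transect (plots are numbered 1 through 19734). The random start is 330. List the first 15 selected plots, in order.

330, 1188, 2046, 2904, 3762, 4620, 5478, 6336, 7194, 8052, 8910, 9768, 10626, 11484, 12342

k = N/n = 19734/23 = 858
plot 1: 330
plot 2: 330 + 858 = 1188
plot 3: 1188 + 858 = 2046
plot 4: 2046 + 858 = 2904
plot 5: 2904 + 858 = 3762
plot 6: 3762 + 858 = 4620
plot 7: 4620 + 858 = 5478
plot 8: 5478 + 858 = 6336
plot 9: 6336 + 858 = 7194
plot 10: 7194 + 858 = 8052
plot 11: 8052 + 858 = 8910
plot 12: 8910 + 858 = 9768
plot 13: 9768 + 858 = 10626
plot 14: 10626 + 858 = 11484
plot 15: 11484 + 858 = 12342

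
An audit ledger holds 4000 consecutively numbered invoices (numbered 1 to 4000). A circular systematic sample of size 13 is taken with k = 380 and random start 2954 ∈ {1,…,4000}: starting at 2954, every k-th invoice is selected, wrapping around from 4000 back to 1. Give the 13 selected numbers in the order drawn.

2954, 3334, 3714, 94, 474, 854, 1234, 1614, 1994, 2374, 2754, 3134, 3514

Selection 1: 2954
Selection 2: 2954 + 380 = 3334
Selection 3: 3334 + 380 = 3714
Selection 4: 3714 + 380 = 4094 → 4094 − 4000 = 94
Selection 5: 94 + 380 = 474
Selection 6: 474 + 380 = 854
Selection 7: 854 + 380 = 1234
Selection 8: 1234 + 380 = 1614
Selection 9: 1614 + 380 = 1994
Selection 10: 1994 + 380 = 2374
Selection 11: 2374 + 380 = 2754
Selection 12: 2754 + 380 = 3134
Selection 13: 3134 + 380 = 3514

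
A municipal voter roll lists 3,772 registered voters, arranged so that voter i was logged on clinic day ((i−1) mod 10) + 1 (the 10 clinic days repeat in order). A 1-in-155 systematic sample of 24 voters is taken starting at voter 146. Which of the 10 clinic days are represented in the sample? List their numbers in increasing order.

Consecutive selections differ by k = 155, so their clinic day numbers differ by 155 mod 10 = 5.
gcd(155, 10) = 5, so the sample visits 10/5 = 2 distinct residues mod 10.
Start 146 is clinic day 6; the clinic days hit are 1, 6.

1, 6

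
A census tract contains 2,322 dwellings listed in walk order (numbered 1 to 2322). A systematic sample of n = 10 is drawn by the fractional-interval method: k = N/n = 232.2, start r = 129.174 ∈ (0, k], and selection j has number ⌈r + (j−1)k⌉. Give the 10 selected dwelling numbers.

130, 362, 594, 826, 1058, 1291, 1523, 1755, 1987, 2219

j=1: r + 0k = 129.174 → ⌈·⌉ = 130
j=2: r + 1k = 361.374 → ⌈·⌉ = 362
j=3: r + 2k = 593.574 → ⌈·⌉ = 594
j=4: r + 3k = 825.774 → ⌈·⌉ = 826
j=5: r + 4k = 1057.974 → ⌈·⌉ = 1058
j=6: r + 5k = 1290.174 → ⌈·⌉ = 1291
j=7: r + 6k = 1522.374 → ⌈·⌉ = 1523
j=8: r + 7k = 1754.574 → ⌈·⌉ = 1755
j=9: r + 8k = 1986.774 → ⌈·⌉ = 1987
j=10: r + 9k = 2218.974 → ⌈·⌉ = 2219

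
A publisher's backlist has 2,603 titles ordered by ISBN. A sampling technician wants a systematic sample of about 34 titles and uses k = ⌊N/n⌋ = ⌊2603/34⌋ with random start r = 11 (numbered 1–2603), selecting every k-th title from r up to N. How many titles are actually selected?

k = ⌊2603/34⌋ = 76
Achieved size = ⌊(2603 − 11)/76⌋ + 1 = ⌊2592/76⌋ + 1 = 34 + 1 = 35
(last selection: 11 + 34×76 = 2595 ≤ 2603; next would be 2671 > 2603)

35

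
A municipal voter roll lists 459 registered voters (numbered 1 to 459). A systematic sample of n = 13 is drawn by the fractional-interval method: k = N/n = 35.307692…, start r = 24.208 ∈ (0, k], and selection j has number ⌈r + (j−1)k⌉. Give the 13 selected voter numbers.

25, 60, 95, 131, 166, 201, 237, 272, 307, 342, 378, 413, 448

j=1: r + 0k = 24.208 → ⌈·⌉ = 25
j=2: r + 1k = 59.515692… → ⌈·⌉ = 60
j=3: r + 2k = 94.823384… → ⌈·⌉ = 95
j=4: r + 3k = 130.131076… → ⌈·⌉ = 131
j=5: r + 4k = 165.438769… → ⌈·⌉ = 166
j=6: r + 5k = 200.746461… → ⌈·⌉ = 201
j=7: r + 6k = 236.054153… → ⌈·⌉ = 237
j=8: r + 7k = 271.361846… → ⌈·⌉ = 272
j=9: r + 8k = 306.669538… → ⌈·⌉ = 307
j=10: r + 9k = 341.977230… → ⌈·⌉ = 342
j=11: r + 10k = 377.284923… → ⌈·⌉ = 378
j=12: r + 11k = 412.592615… → ⌈·⌉ = 413
j=13: r + 12k = 447.900307… → ⌈·⌉ = 448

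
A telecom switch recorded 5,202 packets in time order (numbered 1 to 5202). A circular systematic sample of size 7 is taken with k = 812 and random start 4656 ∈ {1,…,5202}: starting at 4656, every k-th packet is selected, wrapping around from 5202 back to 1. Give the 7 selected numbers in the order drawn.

4656, 266, 1078, 1890, 2702, 3514, 4326

Selection 1: 4656
Selection 2: 4656 + 812 = 5468 → 5468 − 5202 = 266
Selection 3: 266 + 812 = 1078
Selection 4: 1078 + 812 = 1890
Selection 5: 1890 + 812 = 2702
Selection 6: 2702 + 812 = 3514
Selection 7: 3514 + 812 = 4326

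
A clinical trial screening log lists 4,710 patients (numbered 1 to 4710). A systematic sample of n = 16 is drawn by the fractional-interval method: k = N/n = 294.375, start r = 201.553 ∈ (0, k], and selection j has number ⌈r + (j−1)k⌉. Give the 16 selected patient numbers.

j=1: r + 0k = 201.553 → ⌈·⌉ = 202
j=2: r + 1k = 495.928 → ⌈·⌉ = 496
j=3: r + 2k = 790.303 → ⌈·⌉ = 791
j=4: r + 3k = 1084.678 → ⌈·⌉ = 1085
j=5: r + 4k = 1379.053 → ⌈·⌉ = 1380
j=6: r + 5k = 1673.428 → ⌈·⌉ = 1674
j=7: r + 6k = 1967.803 → ⌈·⌉ = 1968
j=8: r + 7k = 2262.178 → ⌈·⌉ = 2263
j=9: r + 8k = 2556.553 → ⌈·⌉ = 2557
j=10: r + 9k = 2850.928 → ⌈·⌉ = 2851
j=11: r + 10k = 3145.303 → ⌈·⌉ = 3146
j=12: r + 11k = 3439.678 → ⌈·⌉ = 3440
j=13: r + 12k = 3734.053 → ⌈·⌉ = 3735
j=14: r + 13k = 4028.428 → ⌈·⌉ = 4029
j=15: r + 14k = 4322.803 → ⌈·⌉ = 4323
j=16: r + 15k = 4617.178 → ⌈·⌉ = 4618

202, 496, 791, 1085, 1380, 1674, 1968, 2263, 2557, 2851, 3146, 3440, 3735, 4029, 4323, 4618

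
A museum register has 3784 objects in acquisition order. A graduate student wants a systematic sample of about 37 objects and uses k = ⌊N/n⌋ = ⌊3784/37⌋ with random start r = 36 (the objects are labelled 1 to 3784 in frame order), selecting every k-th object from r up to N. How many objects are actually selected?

37

k = ⌊3784/37⌋ = 102
Achieved size = ⌊(3784 − 36)/102⌋ + 1 = ⌊3748/102⌋ + 1 = 36 + 1 = 37
(last selection: 36 + 36×102 = 3708 ≤ 3784; next would be 3810 > 3784)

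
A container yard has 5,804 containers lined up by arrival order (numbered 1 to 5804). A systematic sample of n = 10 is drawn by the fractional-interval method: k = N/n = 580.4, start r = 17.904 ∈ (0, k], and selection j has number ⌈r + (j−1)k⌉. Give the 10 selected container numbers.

18, 599, 1179, 1760, 2340, 2920, 3501, 4081, 4662, 5242

j=1: r + 0k = 17.904 → ⌈·⌉ = 18
j=2: r + 1k = 598.304 → ⌈·⌉ = 599
j=3: r + 2k = 1178.704 → ⌈·⌉ = 1179
j=4: r + 3k = 1759.104 → ⌈·⌉ = 1760
j=5: r + 4k = 2339.504 → ⌈·⌉ = 2340
j=6: r + 5k = 2919.904 → ⌈·⌉ = 2920
j=7: r + 6k = 3500.304 → ⌈·⌉ = 3501
j=8: r + 7k = 4080.704 → ⌈·⌉ = 4081
j=9: r + 8k = 4661.104 → ⌈·⌉ = 4662
j=10: r + 9k = 5241.504 → ⌈·⌉ = 5242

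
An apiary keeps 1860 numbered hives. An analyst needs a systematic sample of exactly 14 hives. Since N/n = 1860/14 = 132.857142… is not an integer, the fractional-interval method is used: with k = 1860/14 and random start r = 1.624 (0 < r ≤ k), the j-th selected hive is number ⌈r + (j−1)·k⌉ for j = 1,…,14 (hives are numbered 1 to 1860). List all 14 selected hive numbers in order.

j=1: r + 0k = 1.624 → ⌈·⌉ = 2
j=2: r + 1k = 134.481142… → ⌈·⌉ = 135
j=3: r + 2k = 267.338285… → ⌈·⌉ = 268
j=4: r + 3k = 400.195428… → ⌈·⌉ = 401
j=5: r + 4k = 533.052571… → ⌈·⌉ = 534
j=6: r + 5k = 665.909714… → ⌈·⌉ = 666
j=7: r + 6k = 798.766857… → ⌈·⌉ = 799
j=8: r + 7k = 931.624 → ⌈·⌉ = 932
j=9: r + 8k = 1064.481142… → ⌈·⌉ = 1065
j=10: r + 9k = 1197.338285… → ⌈·⌉ = 1198
j=11: r + 10k = 1330.195428… → ⌈·⌉ = 1331
j=12: r + 11k = 1463.052571… → ⌈·⌉ = 1464
j=13: r + 12k = 1595.909714… → ⌈·⌉ = 1596
j=14: r + 13k = 1728.766857… → ⌈·⌉ = 1729

2, 135, 268, 401, 534, 666, 799, 932, 1065, 1198, 1331, 1464, 1596, 1729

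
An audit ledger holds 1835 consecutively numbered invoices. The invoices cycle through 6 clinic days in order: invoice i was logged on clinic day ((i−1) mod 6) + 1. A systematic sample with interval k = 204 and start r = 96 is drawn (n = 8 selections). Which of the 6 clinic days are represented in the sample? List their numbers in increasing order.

Consecutive selections differ by k = 204, so their clinic day numbers differ by 204 mod 6 = 0.
gcd(204, 6) = 6, so the sample visits 6/6 = 1 distinct residues mod 6.
Start 96 is clinic day 6; the clinic days hit are 6.

6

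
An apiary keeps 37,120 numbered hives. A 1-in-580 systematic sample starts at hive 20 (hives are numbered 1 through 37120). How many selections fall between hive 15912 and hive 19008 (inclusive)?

5

k = 580
First selection ≥ 15912: 20 + ⌈(15912−20)/580⌉·580 = 20 + 28×580 = 16260
Last selection ≤ 19008: 20 + ⌊(19008−20)/580⌋·580 = 20 + 32×580 = 18580
Count = 32 − 28 + 1 = 5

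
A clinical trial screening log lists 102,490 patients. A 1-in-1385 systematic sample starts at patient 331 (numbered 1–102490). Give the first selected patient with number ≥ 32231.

33571

k = 1385
Steps past start: ⌈(32231 − 331)/1385⌉ = ⌈31900/1385⌉ = 24
Selected patient: 331 + 24×1385 = 33571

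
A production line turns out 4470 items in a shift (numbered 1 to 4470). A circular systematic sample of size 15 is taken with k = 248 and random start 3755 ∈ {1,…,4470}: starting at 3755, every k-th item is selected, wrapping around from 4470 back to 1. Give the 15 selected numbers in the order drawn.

3755, 4003, 4251, 29, 277, 525, 773, 1021, 1269, 1517, 1765, 2013, 2261, 2509, 2757

Selection 1: 3755
Selection 2: 3755 + 248 = 4003
Selection 3: 4003 + 248 = 4251
Selection 4: 4251 + 248 = 4499 → 4499 − 4470 = 29
Selection 5: 29 + 248 = 277
Selection 6: 277 + 248 = 525
Selection 7: 525 + 248 = 773
Selection 8: 773 + 248 = 1021
Selection 9: 1021 + 248 = 1269
Selection 10: 1269 + 248 = 1517
Selection 11: 1517 + 248 = 1765
Selection 12: 1765 + 248 = 2013
Selection 13: 2013 + 248 = 2261
Selection 14: 2261 + 248 = 2509
Selection 15: 2509 + 248 = 2757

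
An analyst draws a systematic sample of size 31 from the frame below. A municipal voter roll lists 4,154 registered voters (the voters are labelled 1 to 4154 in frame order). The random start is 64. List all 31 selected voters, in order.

64, 198, 332, 466, 600, 734, 868, 1002, 1136, 1270, 1404, 1538, 1672, 1806, 1940, 2074, 2208, 2342, 2476, 2610, 2744, 2878, 3012, 3146, 3280, 3414, 3548, 3682, 3816, 3950, 4084

k = N/n = 4154/31 = 134
voter 1: 64
voter 2: 64 + 134 = 198
voter 3: 198 + 134 = 332
voter 4: 332 + 134 = 466
voter 5: 466 + 134 = 600
voter 6: 600 + 134 = 734
voter 7: 734 + 134 = 868
voter 8: 868 + 134 = 1002
voter 9: 1002 + 134 = 1136
voter 10: 1136 + 134 = 1270
voter 11: 1270 + 134 = 1404
voter 12: 1404 + 134 = 1538
voter 13: 1538 + 134 = 1672
voter 14: 1672 + 134 = 1806
voter 15: 1806 + 134 = 1940
voter 16: 1940 + 134 = 2074
voter 17: 2074 + 134 = 2208
voter 18: 2208 + 134 = 2342
voter 19: 2342 + 134 = 2476
voter 20: 2476 + 134 = 2610
voter 21: 2610 + 134 = 2744
voter 22: 2744 + 134 = 2878
voter 23: 2878 + 134 = 3012
voter 24: 3012 + 134 = 3146
voter 25: 3146 + 134 = 3280
voter 26: 3280 + 134 = 3414
voter 27: 3414 + 134 = 3548
voter 28: 3548 + 134 = 3682
voter 29: 3682 + 134 = 3816
voter 30: 3816 + 134 = 3950
voter 31: 3950 + 134 = 4084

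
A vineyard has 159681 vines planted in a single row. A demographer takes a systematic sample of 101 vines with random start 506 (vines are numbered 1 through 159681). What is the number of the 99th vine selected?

155444

k = 159681/101 = 1581
99th selection = r + (99−1)·k = 506 + 98×1581 = 506 + 154938 = 155444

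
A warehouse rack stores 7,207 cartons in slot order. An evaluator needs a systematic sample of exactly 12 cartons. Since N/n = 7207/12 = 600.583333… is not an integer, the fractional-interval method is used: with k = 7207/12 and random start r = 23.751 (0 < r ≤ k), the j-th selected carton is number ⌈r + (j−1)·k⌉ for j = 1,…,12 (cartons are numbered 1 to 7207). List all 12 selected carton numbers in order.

24, 625, 1225, 1826, 2427, 3027, 3628, 4228, 4829, 5430, 6030, 6631

j=1: r + 0k = 23.751 → ⌈·⌉ = 24
j=2: r + 1k = 624.334333… → ⌈·⌉ = 625
j=3: r + 2k = 1224.917666… → ⌈·⌉ = 1225
j=4: r + 3k = 1825.501 → ⌈·⌉ = 1826
j=5: r + 4k = 2426.084333… → ⌈·⌉ = 2427
j=6: r + 5k = 3026.667666… → ⌈·⌉ = 3027
j=7: r + 6k = 3627.251 → ⌈·⌉ = 3628
j=8: r + 7k = 4227.834333… → ⌈·⌉ = 4228
j=9: r + 8k = 4828.417666… → ⌈·⌉ = 4829
j=10: r + 9k = 5429.001 → ⌈·⌉ = 5430
j=11: r + 10k = 6029.584333… → ⌈·⌉ = 6030
j=12: r + 11k = 6630.167666… → ⌈·⌉ = 6631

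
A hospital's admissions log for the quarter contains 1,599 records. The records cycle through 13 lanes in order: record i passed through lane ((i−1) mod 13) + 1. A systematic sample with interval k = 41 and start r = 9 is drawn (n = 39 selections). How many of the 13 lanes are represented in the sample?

Consecutive selections differ by k = 41, so their lane numbers differ by 41 mod 13 = 2.
gcd(41, 13) = 1, so the sample visits 13/1 = 13 distinct residues mod 13.
Start 9 is lane 9; the lanes hit are 1, 2, 3, 4, 5, 6, 7, 8, 9, 10, 11, 12, 13.

13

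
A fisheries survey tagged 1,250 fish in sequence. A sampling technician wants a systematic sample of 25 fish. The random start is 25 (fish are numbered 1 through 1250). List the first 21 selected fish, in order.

25, 75, 125, 175, 225, 275, 325, 375, 425, 475, 525, 575, 625, 675, 725, 775, 825, 875, 925, 975, 1025

k = N/n = 1250/25 = 50
fish 1: 25
fish 2: 25 + 50 = 75
fish 3: 75 + 50 = 125
fish 4: 125 + 50 = 175
fish 5: 175 + 50 = 225
fish 6: 225 + 50 = 275
fish 7: 275 + 50 = 325
fish 8: 325 + 50 = 375
fish 9: 375 + 50 = 425
fish 10: 425 + 50 = 475
fish 11: 475 + 50 = 525
fish 12: 525 + 50 = 575
fish 13: 575 + 50 = 625
fish 14: 625 + 50 = 675
fish 15: 675 + 50 = 725
fish 16: 725 + 50 = 775
fish 17: 775 + 50 = 825
fish 18: 825 + 50 = 875
fish 19: 875 + 50 = 925
fish 20: 925 + 50 = 975
fish 21: 975 + 50 = 1025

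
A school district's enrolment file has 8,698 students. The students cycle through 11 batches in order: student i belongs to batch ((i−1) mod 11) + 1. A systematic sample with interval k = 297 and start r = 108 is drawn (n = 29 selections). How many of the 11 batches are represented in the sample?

1

Consecutive selections differ by k = 297, so their batch numbers differ by 297 mod 11 = 0.
gcd(297, 11) = 11, so the sample visits 11/11 = 1 distinct residues mod 11.
Start 108 is batch 9; the batches hit are 9.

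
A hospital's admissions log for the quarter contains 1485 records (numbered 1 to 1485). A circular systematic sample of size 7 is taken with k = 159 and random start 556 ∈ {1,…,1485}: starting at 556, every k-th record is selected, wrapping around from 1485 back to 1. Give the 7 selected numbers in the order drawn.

Selection 1: 556
Selection 2: 556 + 159 = 715
Selection 3: 715 + 159 = 874
Selection 4: 874 + 159 = 1033
Selection 5: 1033 + 159 = 1192
Selection 6: 1192 + 159 = 1351
Selection 7: 1351 + 159 = 1510 → 1510 − 1485 = 25

556, 715, 874, 1033, 1192, 1351, 25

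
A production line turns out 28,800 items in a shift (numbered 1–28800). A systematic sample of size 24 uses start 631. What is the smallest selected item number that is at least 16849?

k = 28800/24 = 1200
Steps past start: ⌈(16849 − 631)/1200⌉ = ⌈16218/1200⌉ = 14
Selected item: 631 + 14×1200 = 17431

17431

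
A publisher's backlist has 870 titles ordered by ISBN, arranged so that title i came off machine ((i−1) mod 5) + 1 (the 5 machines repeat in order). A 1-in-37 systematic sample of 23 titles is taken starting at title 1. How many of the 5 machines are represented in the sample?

5

Consecutive selections differ by k = 37, so their machine numbers differ by 37 mod 5 = 2.
gcd(37, 5) = 1, so the sample visits 5/1 = 5 distinct residues mod 5.
Start 1 is machine 1; the machines hit are 1, 2, 3, 4, 5.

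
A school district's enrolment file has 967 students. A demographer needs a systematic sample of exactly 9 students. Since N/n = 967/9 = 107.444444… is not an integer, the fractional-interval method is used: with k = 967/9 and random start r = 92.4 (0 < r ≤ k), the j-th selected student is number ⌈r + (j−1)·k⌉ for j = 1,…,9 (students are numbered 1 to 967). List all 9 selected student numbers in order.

j=1: r + 0k = 92.4 → ⌈·⌉ = 93
j=2: r + 1k = 199.844444… → ⌈·⌉ = 200
j=3: r + 2k = 307.288888… → ⌈·⌉ = 308
j=4: r + 3k = 414.733333… → ⌈·⌉ = 415
j=5: r + 4k = 522.177777… → ⌈·⌉ = 523
j=6: r + 5k = 629.622222… → ⌈·⌉ = 630
j=7: r + 6k = 737.066666… → ⌈·⌉ = 738
j=8: r + 7k = 844.511111… → ⌈·⌉ = 845
j=9: r + 8k = 951.955555… → ⌈·⌉ = 952

93, 200, 308, 415, 523, 630, 738, 845, 952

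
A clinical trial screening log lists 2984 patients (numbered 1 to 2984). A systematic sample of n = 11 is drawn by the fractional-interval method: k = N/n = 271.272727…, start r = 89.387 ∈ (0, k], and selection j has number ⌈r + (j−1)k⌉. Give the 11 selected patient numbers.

90, 361, 632, 904, 1175, 1446, 1718, 1989, 2260, 2531, 2803

j=1: r + 0k = 89.387 → ⌈·⌉ = 90
j=2: r + 1k = 360.659727… → ⌈·⌉ = 361
j=3: r + 2k = 631.932454… → ⌈·⌉ = 632
j=4: r + 3k = 903.205181… → ⌈·⌉ = 904
j=5: r + 4k = 1174.477909… → ⌈·⌉ = 1175
j=6: r + 5k = 1445.750636… → ⌈·⌉ = 1446
j=7: r + 6k = 1717.023363… → ⌈·⌉ = 1718
j=8: r + 7k = 1988.296090… → ⌈·⌉ = 1989
j=9: r + 8k = 2259.568818… → ⌈·⌉ = 2260
j=10: r + 9k = 2530.841545… → ⌈·⌉ = 2531
j=11: r + 10k = 2802.114272… → ⌈·⌉ = 2803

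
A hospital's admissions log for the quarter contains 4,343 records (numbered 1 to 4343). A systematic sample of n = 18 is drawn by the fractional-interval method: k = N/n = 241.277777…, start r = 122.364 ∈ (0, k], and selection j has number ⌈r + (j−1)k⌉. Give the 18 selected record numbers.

j=1: r + 0k = 122.364 → ⌈·⌉ = 123
j=2: r + 1k = 363.641777… → ⌈·⌉ = 364
j=3: r + 2k = 604.919555… → ⌈·⌉ = 605
j=4: r + 3k = 846.197333… → ⌈·⌉ = 847
j=5: r + 4k = 1087.475111… → ⌈·⌉ = 1088
j=6: r + 5k = 1328.752888… → ⌈·⌉ = 1329
j=7: r + 6k = 1570.030666… → ⌈·⌉ = 1571
j=8: r + 7k = 1811.308444… → ⌈·⌉ = 1812
j=9: r + 8k = 2052.586222… → ⌈·⌉ = 2053
j=10: r + 9k = 2293.864 → ⌈·⌉ = 2294
j=11: r + 10k = 2535.141777… → ⌈·⌉ = 2536
j=12: r + 11k = 2776.419555… → ⌈·⌉ = 2777
j=13: r + 12k = 3017.697333… → ⌈·⌉ = 3018
j=14: r + 13k = 3258.975111… → ⌈·⌉ = 3259
j=15: r + 14k = 3500.252888… → ⌈·⌉ = 3501
j=16: r + 15k = 3741.530666… → ⌈·⌉ = 3742
j=17: r + 16k = 3982.808444… → ⌈·⌉ = 3983
j=18: r + 17k = 4224.086222… → ⌈·⌉ = 4225

123, 364, 605, 847, 1088, 1329, 1571, 1812, 2053, 2294, 2536, 2777, 3018, 3259, 3501, 3742, 3983, 4225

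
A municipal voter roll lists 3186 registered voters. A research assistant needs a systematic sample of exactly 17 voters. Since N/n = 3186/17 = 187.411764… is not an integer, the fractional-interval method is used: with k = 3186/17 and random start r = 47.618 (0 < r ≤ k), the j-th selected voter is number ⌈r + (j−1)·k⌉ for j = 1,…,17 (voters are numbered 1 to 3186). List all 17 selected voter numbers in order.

48, 236, 423, 610, 798, 985, 1173, 1360, 1547, 1735, 1922, 2110, 2297, 2484, 2672, 2859, 3047

j=1: r + 0k = 47.618 → ⌈·⌉ = 48
j=2: r + 1k = 235.029764… → ⌈·⌉ = 236
j=3: r + 2k = 422.441529… → ⌈·⌉ = 423
j=4: r + 3k = 609.853294… → ⌈·⌉ = 610
j=5: r + 4k = 797.265058… → ⌈·⌉ = 798
j=6: r + 5k = 984.676823… → ⌈·⌉ = 985
j=7: r + 6k = 1172.088588… → ⌈·⌉ = 1173
j=8: r + 7k = 1359.500352… → ⌈·⌉ = 1360
j=9: r + 8k = 1546.912117… → ⌈·⌉ = 1547
j=10: r + 9k = 1734.323882… → ⌈·⌉ = 1735
j=11: r + 10k = 1921.735647… → ⌈·⌉ = 1922
j=12: r + 11k = 2109.147411… → ⌈·⌉ = 2110
j=13: r + 12k = 2296.559176… → ⌈·⌉ = 2297
j=14: r + 13k = 2483.970941… → ⌈·⌉ = 2484
j=15: r + 14k = 2671.382705… → ⌈·⌉ = 2672
j=16: r + 15k = 2858.794470… → ⌈·⌉ = 2859
j=17: r + 16k = 3046.206235… → ⌈·⌉ = 3047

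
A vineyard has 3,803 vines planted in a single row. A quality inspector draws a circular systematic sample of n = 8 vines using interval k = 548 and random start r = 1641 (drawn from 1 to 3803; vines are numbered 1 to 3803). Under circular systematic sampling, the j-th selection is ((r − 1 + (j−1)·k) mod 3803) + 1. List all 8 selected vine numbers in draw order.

Selection 1: 1641
Selection 2: 1641 + 548 = 2189
Selection 3: 2189 + 548 = 2737
Selection 4: 2737 + 548 = 3285
Selection 5: 3285 + 548 = 3833 → 3833 − 3803 = 30
Selection 6: 30 + 548 = 578
Selection 7: 578 + 548 = 1126
Selection 8: 1126 + 548 = 1674

1641, 2189, 2737, 3285, 30, 578, 1126, 1674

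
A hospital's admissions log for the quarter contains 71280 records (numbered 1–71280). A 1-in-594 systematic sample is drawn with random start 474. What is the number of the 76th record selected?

45024

k = 594
76th selection = r + (76−1)·k = 474 + 75×594 = 474 + 44550 = 45024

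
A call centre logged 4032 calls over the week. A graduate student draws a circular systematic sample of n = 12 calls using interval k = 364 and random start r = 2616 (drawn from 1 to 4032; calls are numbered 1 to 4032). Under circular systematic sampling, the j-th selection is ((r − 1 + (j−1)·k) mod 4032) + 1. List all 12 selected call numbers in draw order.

2616, 2980, 3344, 3708, 40, 404, 768, 1132, 1496, 1860, 2224, 2588

Selection 1: 2616
Selection 2: 2616 + 364 = 2980
Selection 3: 2980 + 364 = 3344
Selection 4: 3344 + 364 = 3708
Selection 5: 3708 + 364 = 4072 → 4072 − 4032 = 40
Selection 6: 40 + 364 = 404
Selection 7: 404 + 364 = 768
Selection 8: 768 + 364 = 1132
Selection 9: 1132 + 364 = 1496
Selection 10: 1496 + 364 = 1860
Selection 11: 1860 + 364 = 2224
Selection 12: 2224 + 364 = 2588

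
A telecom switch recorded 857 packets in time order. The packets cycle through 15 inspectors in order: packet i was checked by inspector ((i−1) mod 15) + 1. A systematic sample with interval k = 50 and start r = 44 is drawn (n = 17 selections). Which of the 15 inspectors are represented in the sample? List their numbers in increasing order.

4, 9, 14

Consecutive selections differ by k = 50, so their inspector numbers differ by 50 mod 15 = 5.
gcd(50, 15) = 5, so the sample visits 15/5 = 3 distinct residues mod 15.
Start 44 is inspector 14; the inspectors hit are 4, 9, 14.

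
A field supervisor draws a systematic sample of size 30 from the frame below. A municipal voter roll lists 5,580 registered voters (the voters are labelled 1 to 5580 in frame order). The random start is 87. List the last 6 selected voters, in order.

4551, 4737, 4923, 5109, 5295, 5481

k = N/n = 5580/30 = 186
25th selection = 87 + 24×186 = 4551
26th: 4551 + 186 = 4737
27th: 4737 + 186 = 4923
28th: 4923 + 186 = 5109
29th: 5109 + 186 = 5295
30th: 5295 + 186 = 5481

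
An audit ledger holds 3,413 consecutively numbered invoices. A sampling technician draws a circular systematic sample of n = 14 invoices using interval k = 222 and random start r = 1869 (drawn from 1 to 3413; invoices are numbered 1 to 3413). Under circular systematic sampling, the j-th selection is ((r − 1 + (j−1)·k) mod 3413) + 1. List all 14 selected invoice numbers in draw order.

1869, 2091, 2313, 2535, 2757, 2979, 3201, 10, 232, 454, 676, 898, 1120, 1342

Selection 1: 1869
Selection 2: 1869 + 222 = 2091
Selection 3: 2091 + 222 = 2313
Selection 4: 2313 + 222 = 2535
Selection 5: 2535 + 222 = 2757
Selection 6: 2757 + 222 = 2979
Selection 7: 2979 + 222 = 3201
Selection 8: 3201 + 222 = 3423 → 3423 − 3413 = 10
Selection 9: 10 + 222 = 232
Selection 10: 232 + 222 = 454
Selection 11: 454 + 222 = 676
Selection 12: 676 + 222 = 898
Selection 13: 898 + 222 = 1120
Selection 14: 1120 + 222 = 1342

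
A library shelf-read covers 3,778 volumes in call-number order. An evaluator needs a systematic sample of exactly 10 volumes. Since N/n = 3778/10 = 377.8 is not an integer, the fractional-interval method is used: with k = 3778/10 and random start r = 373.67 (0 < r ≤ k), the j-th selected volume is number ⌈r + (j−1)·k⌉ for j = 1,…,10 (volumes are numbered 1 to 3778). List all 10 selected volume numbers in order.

374, 752, 1130, 1508, 1885, 2263, 2641, 3019, 3397, 3774

j=1: r + 0k = 373.67 → ⌈·⌉ = 374
j=2: r + 1k = 751.47 → ⌈·⌉ = 752
j=3: r + 2k = 1129.27 → ⌈·⌉ = 1130
j=4: r + 3k = 1507.07 → ⌈·⌉ = 1508
j=5: r + 4k = 1884.87 → ⌈·⌉ = 1885
j=6: r + 5k = 2262.67 → ⌈·⌉ = 2263
j=7: r + 6k = 2640.47 → ⌈·⌉ = 2641
j=8: r + 7k = 3018.27 → ⌈·⌉ = 3019
j=9: r + 8k = 3396.07 → ⌈·⌉ = 3397
j=10: r + 9k = 3773.87 → ⌈·⌉ = 3774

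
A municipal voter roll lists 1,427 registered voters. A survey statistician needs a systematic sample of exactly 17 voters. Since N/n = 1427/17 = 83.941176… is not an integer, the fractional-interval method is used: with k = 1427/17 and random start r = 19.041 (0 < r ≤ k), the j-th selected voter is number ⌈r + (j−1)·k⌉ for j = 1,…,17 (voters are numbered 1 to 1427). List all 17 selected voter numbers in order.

20, 103, 187, 271, 355, 439, 523, 607, 691, 775, 859, 943, 1027, 1111, 1195, 1279, 1363

j=1: r + 0k = 19.041 → ⌈·⌉ = 20
j=2: r + 1k = 102.982176… → ⌈·⌉ = 103
j=3: r + 2k = 186.923352… → ⌈·⌉ = 187
j=4: r + 3k = 270.864529… → ⌈·⌉ = 271
j=5: r + 4k = 354.805705… → ⌈·⌉ = 355
j=6: r + 5k = 438.746882… → ⌈·⌉ = 439
j=7: r + 6k = 522.688058… → ⌈·⌉ = 523
j=8: r + 7k = 606.629235… → ⌈·⌉ = 607
j=9: r + 8k = 690.570411… → ⌈·⌉ = 691
j=10: r + 9k = 774.511588… → ⌈·⌉ = 775
j=11: r + 10k = 858.452764… → ⌈·⌉ = 859
j=12: r + 11k = 942.393941… → ⌈·⌉ = 943
j=13: r + 12k = 1026.335117… → ⌈·⌉ = 1027
j=14: r + 13k = 1110.276294… → ⌈·⌉ = 1111
j=15: r + 14k = 1194.217470… → ⌈·⌉ = 1195
j=16: r + 15k = 1278.158647… → ⌈·⌉ = 1279
j=17: r + 16k = 1362.099823… → ⌈·⌉ = 1363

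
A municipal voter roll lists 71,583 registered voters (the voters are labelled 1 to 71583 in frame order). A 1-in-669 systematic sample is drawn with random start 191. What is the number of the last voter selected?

71105

k = 669
107th selection = r + (107−1)·k = 191 + 106×669 = 191 + 70914 = 71105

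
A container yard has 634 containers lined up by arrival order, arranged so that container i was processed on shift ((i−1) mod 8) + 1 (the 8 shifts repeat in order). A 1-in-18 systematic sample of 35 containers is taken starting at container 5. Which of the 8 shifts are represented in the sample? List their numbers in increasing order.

1, 3, 5, 7

Consecutive selections differ by k = 18, so their shift numbers differ by 18 mod 8 = 2.
gcd(18, 8) = 2, so the sample visits 8/2 = 4 distinct residues mod 8.
Start 5 is shift 5; the shifts hit are 1, 3, 5, 7.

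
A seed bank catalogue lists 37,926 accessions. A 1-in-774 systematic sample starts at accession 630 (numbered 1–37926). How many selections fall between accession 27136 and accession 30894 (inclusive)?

k = 774
First selection ≥ 27136: 630 + ⌈(27136−630)/774⌉·774 = 630 + 35×774 = 27720
Last selection ≤ 30894: 630 + ⌊(30894−630)/774⌋·774 = 630 + 39×774 = 30816
Count = 39 − 35 + 1 = 5

5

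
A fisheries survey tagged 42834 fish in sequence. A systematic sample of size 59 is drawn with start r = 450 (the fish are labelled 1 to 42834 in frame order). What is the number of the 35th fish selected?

25134

k = 42834/59 = 726
35th selection = r + (35−1)·k = 450 + 34×726 = 450 + 24684 = 25134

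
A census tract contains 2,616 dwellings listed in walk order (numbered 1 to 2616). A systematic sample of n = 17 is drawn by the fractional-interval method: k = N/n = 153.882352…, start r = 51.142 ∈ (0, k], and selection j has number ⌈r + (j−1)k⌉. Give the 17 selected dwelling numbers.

52, 206, 359, 513, 667, 821, 975, 1129, 1283, 1437, 1590, 1744, 1898, 2052, 2206, 2360, 2514

j=1: r + 0k = 51.142 → ⌈·⌉ = 52
j=2: r + 1k = 205.024352… → ⌈·⌉ = 206
j=3: r + 2k = 358.906705… → ⌈·⌉ = 359
j=4: r + 3k = 512.789058… → ⌈·⌉ = 513
j=5: r + 4k = 666.671411… → ⌈·⌉ = 667
j=6: r + 5k = 820.553764… → ⌈·⌉ = 821
j=7: r + 6k = 974.436117… → ⌈·⌉ = 975
j=8: r + 7k = 1128.318470… → ⌈·⌉ = 1129
j=9: r + 8k = 1282.200823… → ⌈·⌉ = 1283
j=10: r + 9k = 1436.083176… → ⌈·⌉ = 1437
j=11: r + 10k = 1589.965529… → ⌈·⌉ = 1590
j=12: r + 11k = 1743.847882… → ⌈·⌉ = 1744
j=13: r + 12k = 1897.730235… → ⌈·⌉ = 1898
j=14: r + 13k = 2051.612588… → ⌈·⌉ = 2052
j=15: r + 14k = 2205.494941… → ⌈·⌉ = 2206
j=16: r + 15k = 2359.377294… → ⌈·⌉ = 2360
j=17: r + 16k = 2513.259647… → ⌈·⌉ = 2514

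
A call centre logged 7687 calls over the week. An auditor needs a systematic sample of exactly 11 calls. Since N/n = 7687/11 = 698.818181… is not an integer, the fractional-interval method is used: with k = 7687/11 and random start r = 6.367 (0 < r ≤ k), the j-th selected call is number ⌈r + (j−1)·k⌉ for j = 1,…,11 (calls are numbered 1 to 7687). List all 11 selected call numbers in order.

j=1: r + 0k = 6.367 → ⌈·⌉ = 7
j=2: r + 1k = 705.185181… → ⌈·⌉ = 706
j=3: r + 2k = 1404.003363… → ⌈·⌉ = 1405
j=4: r + 3k = 2102.821545… → ⌈·⌉ = 2103
j=5: r + 4k = 2801.639727… → ⌈·⌉ = 2802
j=6: r + 5k = 3500.457909… → ⌈·⌉ = 3501
j=7: r + 6k = 4199.276090… → ⌈·⌉ = 4200
j=8: r + 7k = 4898.094272… → ⌈·⌉ = 4899
j=9: r + 8k = 5596.912454… → ⌈·⌉ = 5597
j=10: r + 9k = 6295.730636… → ⌈·⌉ = 6296
j=11: r + 10k = 6994.548818… → ⌈·⌉ = 6995

7, 706, 1405, 2103, 2802, 3501, 4200, 4899, 5597, 6296, 6995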